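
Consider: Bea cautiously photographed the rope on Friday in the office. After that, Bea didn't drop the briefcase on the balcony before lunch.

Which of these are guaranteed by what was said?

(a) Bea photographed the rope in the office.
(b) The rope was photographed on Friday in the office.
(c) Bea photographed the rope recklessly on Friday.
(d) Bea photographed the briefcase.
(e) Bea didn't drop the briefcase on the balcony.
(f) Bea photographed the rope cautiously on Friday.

(a) Entailed — this follows by dropping conjuncts from the photographing event's description.
(b) Entailed — this follows by dropping conjuncts from the photographing event's description.
(c) Not entailed — 'recklessly' adds a manner not in (and inconsistent with) the original.
(d) Not entailed — Bea photographed the rope, not the briefcase; the briefcase belongs to the dropping event.
(e) Not entailed — dropping 'before lunch' under negation is not valid — the original leaves open that Bea dropped the briefcase some other way.
(f) Entailed — the original entails any weakening of itself; this just drops 'in the office'.

(a), (b), (f)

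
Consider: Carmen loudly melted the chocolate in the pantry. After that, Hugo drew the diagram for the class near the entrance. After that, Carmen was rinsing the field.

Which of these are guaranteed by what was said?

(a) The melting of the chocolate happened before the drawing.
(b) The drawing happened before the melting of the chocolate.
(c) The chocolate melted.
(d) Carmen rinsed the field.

(a), (c), (d)

(a) Entailed — the narrative places the melting before the drawing.
(b) Not entailed — the narrative places the melting before the drawing, not after.
(c) Entailed — 'Carmen melted the chocolate' is causative; it entails the inchoative 'the chocolate melted'.
(d) Entailed — 'rinse' is an activity; 'was rinsing' entails that some rinsing happened, so 'rinsed' holds.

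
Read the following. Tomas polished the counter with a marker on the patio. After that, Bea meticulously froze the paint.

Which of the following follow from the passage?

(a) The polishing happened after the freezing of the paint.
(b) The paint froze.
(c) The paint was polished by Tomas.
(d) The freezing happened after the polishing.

(a) Not entailed — the narrative places the polishing before the freezing, not after.
(b) Entailed — 'Bea froze the paint' is causative; it entails the inchoative 'the paint froze'.
(c) Not entailed — Tomas polished the counter, not the paint; the paint belongs to the freezing event.
(d) Entailed — the narrative places the polishing before the freezing.

(b), (d)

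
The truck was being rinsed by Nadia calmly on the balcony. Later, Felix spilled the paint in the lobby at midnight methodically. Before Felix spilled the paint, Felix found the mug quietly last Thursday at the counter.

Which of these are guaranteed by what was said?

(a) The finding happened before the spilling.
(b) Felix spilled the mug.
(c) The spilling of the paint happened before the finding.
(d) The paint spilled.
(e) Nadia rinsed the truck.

(a) Entailed — the narrative places the finding before the spilling.
(b) Not entailed — Felix spilled the paint, not the mug; the mug belongs to the finding event.
(c) Not entailed — the narrative places the finding before the spilling, not after.
(d) Entailed — 'Felix spilled the paint' is causative; it entails the inchoative 'the paint spilled'.
(e) Entailed — 'rinse' is an activity; 'was rinsing' entails that some rinsing happened, so 'rinsed' holds.

(a), (d), (e)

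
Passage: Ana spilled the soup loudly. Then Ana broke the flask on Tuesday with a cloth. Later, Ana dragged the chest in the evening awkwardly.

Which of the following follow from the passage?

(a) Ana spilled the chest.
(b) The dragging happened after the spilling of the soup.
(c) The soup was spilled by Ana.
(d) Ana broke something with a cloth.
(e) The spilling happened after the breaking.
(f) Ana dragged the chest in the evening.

(b), (c), (d), (f)

(a) Not entailed — Ana spilled the soup, not the chest; the chest belongs to the dragging event.
(b) Entailed — the narrative places the spilling before the dragging.
(c) Entailed — every conjunct here is already in the original spilling event.
(d) Entailed — this follows by dropping conjuncts from the breaking event's description.
(e) Not entailed — the narrative places the spilling before the breaking, not after.
(f) Entailed — every conjunct here is already in the original dragging event.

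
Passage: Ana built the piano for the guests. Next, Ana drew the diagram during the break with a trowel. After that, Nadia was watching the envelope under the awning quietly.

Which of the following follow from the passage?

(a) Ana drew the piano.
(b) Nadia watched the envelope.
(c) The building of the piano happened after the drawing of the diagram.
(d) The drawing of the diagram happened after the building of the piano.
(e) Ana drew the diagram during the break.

(b), (d), (e)

(a) Not entailed — Ana drew the diagram, not the piano; the piano belongs to the building event.
(b) Entailed — 'watch' is an activity; 'was watching' entails that some watching happened, so 'watched' holds.
(c) Not entailed — the narrative places the building before the drawing, not after.
(d) Entailed — the narrative places the building before the drawing.
(e) Entailed — dropping 'with a trowel' leaves a sub-description the original still satisfies.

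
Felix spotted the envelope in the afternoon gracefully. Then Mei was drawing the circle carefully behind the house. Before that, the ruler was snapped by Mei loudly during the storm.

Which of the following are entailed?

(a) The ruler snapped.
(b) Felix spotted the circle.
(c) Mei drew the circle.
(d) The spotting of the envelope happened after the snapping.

(a)

(a) Entailed — 'Mei snapped the ruler' is causative; it entails the inchoative 'the ruler snapped'.
(b) Not entailed — Felix spotted the envelope, not the circle; the circle belongs to the drawing event.
(c) Not entailed — 'was drawing' is progressive on an accomplishment; it does not entail the completed 'drew'.
(d) Not entailed — the narrative doesn't order the snapping relative to the spotting.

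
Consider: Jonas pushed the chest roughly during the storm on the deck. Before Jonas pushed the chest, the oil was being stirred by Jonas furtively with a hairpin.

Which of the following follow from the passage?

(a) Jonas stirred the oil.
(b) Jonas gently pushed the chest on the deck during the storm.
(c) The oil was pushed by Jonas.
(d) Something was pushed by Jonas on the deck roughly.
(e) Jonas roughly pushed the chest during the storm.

(a), (d), (e)

(a) Entailed — 'stir' is an activity; 'was stirring' entails that some stirring happened, so 'stirred' holds.
(b) Not entailed — 'gently' adds a manner not in (and inconsistent with) the original.
(c) Not entailed — Jonas pushed the chest, not the oil; the oil belongs to the stirring event.
(d) Entailed — this follows by dropping conjuncts from the pushing event's description.
(e) Entailed — every conjunct here is already in the original pushing event.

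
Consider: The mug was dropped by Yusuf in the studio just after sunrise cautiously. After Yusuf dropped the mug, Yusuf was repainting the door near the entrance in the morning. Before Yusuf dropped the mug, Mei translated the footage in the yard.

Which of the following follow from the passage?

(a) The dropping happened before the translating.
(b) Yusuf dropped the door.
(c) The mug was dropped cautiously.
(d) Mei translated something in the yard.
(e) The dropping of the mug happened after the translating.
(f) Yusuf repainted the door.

(a) Not entailed — the narrative places the translating before the dropping, not after.
(b) Not entailed — Yusuf dropped the mug, not the door; the door belongs to the repainting event.
(c) Entailed — the original entails any weakening of itself; this just drops 'just after sunrise', 'in the studio' and generalizes the agent.
(d) Entailed — this follows by dropping conjuncts from the translating event's description.
(e) Entailed — the narrative places the translating before the dropping.
(f) Not entailed — 'was repainting' is progressive on an accomplishment; it does not entail the completed 'repainted'.

(c), (d), (e)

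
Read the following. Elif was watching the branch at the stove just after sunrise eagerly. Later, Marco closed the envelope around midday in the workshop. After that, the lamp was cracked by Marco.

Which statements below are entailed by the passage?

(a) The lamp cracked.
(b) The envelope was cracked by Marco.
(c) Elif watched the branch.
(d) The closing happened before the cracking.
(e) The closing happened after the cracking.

(a) Entailed — 'Marco cracked the lamp' is causative; it entails the inchoative 'the lamp cracked'.
(b) Not entailed — Marco cracked the lamp, not the envelope; the envelope belongs to the closing event.
(c) Entailed — 'watch' is an activity; 'was watching' entails that some watching happened, so 'watched' holds.
(d) Entailed — the narrative places the closing before the cracking.
(e) Not entailed — the narrative places the closing before the cracking, not after.

(a), (c), (d)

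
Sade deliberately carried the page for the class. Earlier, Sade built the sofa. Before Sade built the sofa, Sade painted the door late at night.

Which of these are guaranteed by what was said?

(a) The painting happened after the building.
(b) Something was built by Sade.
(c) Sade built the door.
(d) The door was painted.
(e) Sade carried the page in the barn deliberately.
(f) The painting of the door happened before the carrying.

(b), (d), (f)

(a) Not entailed — the narrative places the painting before the building, not after.
(b) Entailed — this follows by dropping conjuncts from the building event's description.
(c) Not entailed — Sade built the sofa, not the door; the door belongs to the painting event.
(d) Entailed — dropping 'late at night' and generalizing the agent leaves a sub-description the original still satisfies.
(e) Not entailed — 'in the barn' adds information not in the original event.
(f) Entailed — the narrative places the painting before the carrying.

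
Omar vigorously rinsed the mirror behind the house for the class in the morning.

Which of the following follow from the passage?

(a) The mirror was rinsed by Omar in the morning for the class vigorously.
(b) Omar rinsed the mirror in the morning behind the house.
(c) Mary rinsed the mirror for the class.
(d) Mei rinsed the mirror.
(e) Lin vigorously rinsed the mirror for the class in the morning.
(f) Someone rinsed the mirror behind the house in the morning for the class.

(a), (b), (f)

(a) Entailed — the original entails any weakening of itself; this just drops 'behind the house'.
(b) Entailed — the original entails any weakening of itself; this just drops 'vigorously', 'for the class'.
(c) Not entailed — the passage has Omar rinsing the mirror, not Mary.
(d) Not entailed — the passage has Omar rinsing the mirror, not Mei.
(e) Not entailed — the passage has Omar rinsing the mirror, not Lin.
(f) Entailed — the original entails any weakening of itself; this just drops 'vigorously' and generalizes the agent.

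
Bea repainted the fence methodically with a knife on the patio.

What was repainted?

the fence

'the fence' marks the patient of the repainting event.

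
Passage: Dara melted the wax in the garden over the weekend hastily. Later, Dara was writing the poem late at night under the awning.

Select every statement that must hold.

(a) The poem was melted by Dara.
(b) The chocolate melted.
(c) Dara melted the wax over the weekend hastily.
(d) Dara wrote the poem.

(a) Not entailed — Dara melted the wax, not the poem; the poem belongs to the writing event.
(b) Not entailed — the wax is what melted, not the chocolate.
(c) Entailed — the original entails any weakening of itself; this just drops 'in the garden'.
(d) Not entailed — 'was writing' is progressive on an accomplishment; it does not entail the completed 'wrote'.

(c)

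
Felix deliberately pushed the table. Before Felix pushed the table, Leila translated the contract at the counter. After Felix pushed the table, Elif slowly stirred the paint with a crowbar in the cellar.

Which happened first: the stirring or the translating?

The connectives place the translating before the stirring.

the translating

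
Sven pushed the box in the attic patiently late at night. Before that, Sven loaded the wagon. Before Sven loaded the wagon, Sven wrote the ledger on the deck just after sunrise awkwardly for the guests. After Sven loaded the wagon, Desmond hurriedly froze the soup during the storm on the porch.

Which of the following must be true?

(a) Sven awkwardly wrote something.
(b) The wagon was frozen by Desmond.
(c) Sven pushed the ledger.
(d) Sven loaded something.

(a), (d)

(a) Entailed — every conjunct here is already in the original writing event.
(b) Not entailed — Desmond froze the soup, not the wagon; the wagon belongs to the loading event.
(c) Not entailed — Sven pushed the box, not the ledger; the ledger belongs to the writing event.
(d) Entailed — generalizing the patient leaves a sub-description the original still satisfies.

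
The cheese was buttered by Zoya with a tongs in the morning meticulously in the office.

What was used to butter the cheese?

'with a tongs' marks the instrument of the buttering event.

a tongs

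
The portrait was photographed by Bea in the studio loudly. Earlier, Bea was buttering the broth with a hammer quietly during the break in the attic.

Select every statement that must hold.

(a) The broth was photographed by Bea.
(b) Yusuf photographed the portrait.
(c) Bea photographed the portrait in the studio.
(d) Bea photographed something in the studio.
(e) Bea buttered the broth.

(a) Not entailed — Bea photographed the portrait, not the broth; the broth belongs to the buttering event.
(b) Not entailed — the passage has Bea photographing the portrait, not Yusuf.
(c) Entailed — dropping 'loudly' leaves a sub-description the original still satisfies.
(d) Entailed — dropping 'loudly' and generalizing the patient leaves a sub-description the original still satisfies.
(e) Not entailed — 'was buttering' is progressive on an accomplishment; it does not entail the completed 'buttered'.

(c), (d)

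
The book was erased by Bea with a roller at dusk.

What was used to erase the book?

a roller

'with a roller' marks the instrument of the erasing event.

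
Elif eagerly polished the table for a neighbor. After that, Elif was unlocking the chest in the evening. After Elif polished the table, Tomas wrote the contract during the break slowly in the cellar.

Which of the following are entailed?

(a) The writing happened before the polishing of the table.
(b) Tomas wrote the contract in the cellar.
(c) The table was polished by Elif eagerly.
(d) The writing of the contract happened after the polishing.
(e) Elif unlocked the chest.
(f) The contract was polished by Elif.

(b), (c), (d)

(a) Not entailed — the narrative places the polishing before the writing, not after.
(b) Entailed — dropping 'during the break', 'slowly' leaves a sub-description the original still satisfies.
(c) Entailed — dropping 'for a neighbor' leaves a sub-description the original still satisfies.
(d) Entailed — the narrative places the polishing before the writing.
(e) Not entailed — 'was unlocking' is progressive on an accomplishment; it does not entail the completed 'unlocked'.
(f) Not entailed — Elif polished the table, not the contract; the contract belongs to the writing event.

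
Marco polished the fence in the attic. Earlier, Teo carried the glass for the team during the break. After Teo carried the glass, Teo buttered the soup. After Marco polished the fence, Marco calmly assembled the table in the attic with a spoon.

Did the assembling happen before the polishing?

no

The narrative orders the polishing before the assembling.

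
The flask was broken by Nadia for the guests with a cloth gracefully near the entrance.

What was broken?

'the flask' marks the patient of the breaking event.

the flask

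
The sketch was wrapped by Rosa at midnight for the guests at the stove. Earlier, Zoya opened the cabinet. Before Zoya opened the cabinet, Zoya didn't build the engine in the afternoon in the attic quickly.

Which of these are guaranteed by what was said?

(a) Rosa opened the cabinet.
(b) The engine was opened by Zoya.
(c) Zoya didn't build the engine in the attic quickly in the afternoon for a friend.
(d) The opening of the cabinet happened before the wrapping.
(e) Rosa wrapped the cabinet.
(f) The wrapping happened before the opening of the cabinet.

(c), (d)

(a) Not entailed — the passage has Zoya opening the cabinet, not Rosa.
(b) Not entailed — Zoya opened the cabinet, not the engine; the engine belongs to the building event.
(c) Entailed — under negation, adding a further restriction is entailed: if no such building event occurred, none occurred for a friend either.
(d) Entailed — the narrative places the opening before the wrapping.
(e) Not entailed — Rosa wrapped the sketch, not the cabinet; the cabinet belongs to the opening event.
(f) Not entailed — the narrative places the opening before the wrapping, not after.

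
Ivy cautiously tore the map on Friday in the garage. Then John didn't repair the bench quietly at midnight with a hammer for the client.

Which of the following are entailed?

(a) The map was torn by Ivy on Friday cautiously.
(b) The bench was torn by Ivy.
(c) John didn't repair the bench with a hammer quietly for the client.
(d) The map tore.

(a) Entailed — the original entails any weakening of itself; this just drops 'in the garage'.
(b) Not entailed — Ivy tore the map, not the bench; the bench belongs to the repairing event.
(c) Not entailed — dropping 'at midnight' under negation is not valid — the original leaves open that John repaired the bench some other way.
(d) Entailed — 'Ivy tore the map' is causative; it entails the inchoative 'the map tore'.

(a), (d)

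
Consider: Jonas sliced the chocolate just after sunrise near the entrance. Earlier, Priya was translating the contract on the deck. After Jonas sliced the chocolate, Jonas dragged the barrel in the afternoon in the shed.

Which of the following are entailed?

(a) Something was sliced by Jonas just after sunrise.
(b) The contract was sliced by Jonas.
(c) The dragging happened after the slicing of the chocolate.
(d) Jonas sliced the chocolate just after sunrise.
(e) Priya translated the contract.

(a) Entailed — this follows by dropping conjuncts from the slicing event's description.
(b) Not entailed — Jonas sliced the chocolate, not the contract; the contract belongs to the translating event.
(c) Entailed — the narrative places the slicing before the dragging.
(d) Entailed — every conjunct here is already in the original slicing event.
(e) Not entailed — 'was translating' is progressive on an accomplishment; it does not entail the completed 'translated'.

(a), (c), (d)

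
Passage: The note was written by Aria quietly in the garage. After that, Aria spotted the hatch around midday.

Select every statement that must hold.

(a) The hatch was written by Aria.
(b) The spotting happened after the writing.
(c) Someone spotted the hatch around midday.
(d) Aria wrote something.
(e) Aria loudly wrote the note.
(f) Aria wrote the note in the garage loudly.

(a) Not entailed — Aria wrote the note, not the hatch; the hatch belongs to the spotting event.
(b) Entailed — the narrative places the writing before the spotting.
(c) Entailed — every conjunct here is already in the original spotting event.
(d) Entailed — this follows by dropping conjuncts from the writing event's description.
(e) Not entailed — 'loudly' adds a manner not in (and inconsistent with) the original.
(f) Not entailed — 'loudly' adds a manner not in (and inconsistent with) the original.

(b), (c), (d)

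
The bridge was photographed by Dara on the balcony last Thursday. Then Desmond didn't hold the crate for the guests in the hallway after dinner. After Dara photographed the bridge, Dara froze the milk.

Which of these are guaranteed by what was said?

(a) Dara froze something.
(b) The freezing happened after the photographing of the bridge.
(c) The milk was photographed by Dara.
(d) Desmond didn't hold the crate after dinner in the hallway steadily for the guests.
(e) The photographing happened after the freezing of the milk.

(a), (b), (d)

(a) Entailed — the original entails any weakening of itself; this just generalizes the patient.
(b) Entailed — the narrative places the photographing before the freezing.
(c) Not entailed — Dara photographed the bridge, not the milk; the milk belongs to the freezing event.
(d) Entailed — under negation, adding a further restriction is entailed: if no such holding event occurred, none occurred steadily either.
(e) Not entailed — the narrative places the photographing before the freezing, not after.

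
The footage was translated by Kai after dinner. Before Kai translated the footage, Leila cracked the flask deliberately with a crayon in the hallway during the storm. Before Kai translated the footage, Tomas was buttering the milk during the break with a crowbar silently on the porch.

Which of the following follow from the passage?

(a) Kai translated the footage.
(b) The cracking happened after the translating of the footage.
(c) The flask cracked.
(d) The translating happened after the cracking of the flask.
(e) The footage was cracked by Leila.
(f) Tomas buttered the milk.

(a), (c), (d)

(a) Entailed — the original entails any weakening of itself; this just drops 'after dinner'.
(b) Not entailed — the narrative places the cracking before the translating, not after.
(c) Entailed — 'Leila cracked the flask' is causative; it entails the inchoative 'the flask cracked'.
(d) Entailed — the narrative places the cracking before the translating.
(e) Not entailed — Leila cracked the flask, not the footage; the footage belongs to the translating event.
(f) Not entailed — 'was buttering' is progressive on an accomplishment; it does not entail the completed 'buttered'.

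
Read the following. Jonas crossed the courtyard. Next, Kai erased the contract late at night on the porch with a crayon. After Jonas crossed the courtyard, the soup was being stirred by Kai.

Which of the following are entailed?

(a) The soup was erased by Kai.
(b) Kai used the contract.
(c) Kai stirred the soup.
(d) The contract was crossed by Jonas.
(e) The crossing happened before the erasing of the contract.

(a) Not entailed — Kai erased the contract, not the soup; the soup belongs to the stirring event.
(b) Not entailed — the contract is the patient, not an instrument — Kai used a crayon.
(c) Entailed — 'stir' is an activity; 'was stirring' entails that some stirring happened, so 'stirred' holds.
(d) Not entailed — Jonas crossed the courtyard, not the contract; the contract belongs to the erasing event.
(e) Entailed — the narrative places the crossing before the erasing.

(c), (e)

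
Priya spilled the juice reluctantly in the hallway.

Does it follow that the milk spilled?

no

Nothing is said about any milk; only the juice is affected.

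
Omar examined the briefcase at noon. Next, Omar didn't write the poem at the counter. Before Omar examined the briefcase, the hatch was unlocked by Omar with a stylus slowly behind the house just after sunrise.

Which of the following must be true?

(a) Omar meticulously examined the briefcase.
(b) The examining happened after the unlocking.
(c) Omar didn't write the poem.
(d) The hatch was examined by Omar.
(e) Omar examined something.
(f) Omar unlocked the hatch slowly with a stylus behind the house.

(a) Not entailed — 'meticulously' adds information not in the original event.
(b) Entailed — the narrative places the unlocking before the examining.
(c) Not entailed — dropping 'at the counter' under negation is not valid — the original leaves open that Omar wrote the poem some other way.
(d) Not entailed — Omar examined the briefcase, not the hatch; the hatch belongs to the unlocking event.
(e) Entailed — every conjunct here is already in the original examining event.
(f) Entailed — the original entails any weakening of itself; this just drops 'just after sunrise'.

(b), (e), (f)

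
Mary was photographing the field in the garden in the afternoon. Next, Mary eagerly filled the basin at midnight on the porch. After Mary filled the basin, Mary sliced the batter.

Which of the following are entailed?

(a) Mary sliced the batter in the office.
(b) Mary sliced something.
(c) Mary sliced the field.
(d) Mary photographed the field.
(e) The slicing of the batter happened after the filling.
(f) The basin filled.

(b), (e), (f)

(a) Not entailed — 'in the office' adds information not in the original event.
(b) Entailed — the original entails any weakening of itself; this just generalizes the patient.
(c) Not entailed — Mary sliced the batter, not the field; the field belongs to the photographing event.
(d) Not entailed — 'was photographing' is progressive on an accomplishment; it does not entail the completed 'photographed'.
(e) Entailed — the narrative places the filling before the slicing.
(f) Entailed — 'Mary filled the basin' is causative; it entails the inchoative 'the basin filled'.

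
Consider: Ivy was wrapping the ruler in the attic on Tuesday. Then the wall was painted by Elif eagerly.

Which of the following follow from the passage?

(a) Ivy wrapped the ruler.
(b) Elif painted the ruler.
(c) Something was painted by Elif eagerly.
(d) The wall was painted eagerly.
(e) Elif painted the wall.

(a) Not entailed — 'was wrapping' is progressive on an accomplishment; it does not entail the completed 'wrapped'.
(b) Not entailed — Elif painted the wall, not the ruler; the ruler belongs to the wrapping event.
(c) Entailed — every conjunct here is already in the original painting event.
(d) Entailed — the original entails any weakening of itself; this just generalizes the agent.
(e) Entailed — the original entails any weakening of itself; this just drops 'eagerly'.

(c), (d), (e)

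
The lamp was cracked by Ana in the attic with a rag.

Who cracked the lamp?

'Ana' marks the agent of the cracking event.

Ana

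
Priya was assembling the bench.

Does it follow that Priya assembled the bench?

no

'was assembling' is progressive; for an accomplishment like 'assemble the bench', it doesn't entail completion.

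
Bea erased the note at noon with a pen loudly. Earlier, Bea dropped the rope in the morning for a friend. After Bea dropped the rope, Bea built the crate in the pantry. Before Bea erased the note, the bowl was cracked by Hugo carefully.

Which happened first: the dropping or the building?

the dropping

The connectives place the dropping before the building.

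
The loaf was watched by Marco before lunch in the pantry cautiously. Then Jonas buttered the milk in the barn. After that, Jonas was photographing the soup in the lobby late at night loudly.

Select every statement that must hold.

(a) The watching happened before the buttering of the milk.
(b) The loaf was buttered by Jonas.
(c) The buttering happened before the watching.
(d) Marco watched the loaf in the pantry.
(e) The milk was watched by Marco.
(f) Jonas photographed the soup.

(a) Entailed — the narrative places the watching before the buttering.
(b) Not entailed — Jonas buttered the milk, not the loaf; the loaf belongs to the watching event.
(c) Not entailed — the narrative places the watching before the buttering, not after.
(d) Entailed — dropping 'cautiously', 'before lunch' leaves a sub-description the original still satisfies.
(e) Not entailed — Marco watched the loaf, not the milk; the milk belongs to the buttering event.
(f) Not entailed — 'was photographing' is progressive on an accomplishment; it does not entail the completed 'photographed'.

(a), (d)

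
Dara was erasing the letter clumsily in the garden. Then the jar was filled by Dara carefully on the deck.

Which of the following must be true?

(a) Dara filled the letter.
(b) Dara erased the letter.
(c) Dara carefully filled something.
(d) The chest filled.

(c)

(a) Not entailed — Dara filled the jar, not the letter; the letter belongs to the erasing event.
(b) Not entailed — 'was erasing' is progressive on an accomplishment; it does not entail the completed 'erased'.
(c) Entailed — dropping 'on the deck' and generalizing the patient leaves a sub-description the original still satisfies.
(d) Not entailed — the jar is what filled, not the chest.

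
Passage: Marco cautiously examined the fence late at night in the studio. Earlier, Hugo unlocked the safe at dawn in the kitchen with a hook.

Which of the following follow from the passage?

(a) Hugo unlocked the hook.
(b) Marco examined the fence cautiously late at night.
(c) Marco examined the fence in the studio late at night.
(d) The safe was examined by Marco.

(a) Not entailed — the hook is the instrument, not what was unlocked.
(b) Entailed — this follows by dropping conjuncts from the examining event's description.
(c) Entailed — dropping 'cautiously' leaves a sub-description the original still satisfies.
(d) Not entailed — Marco examined the fence, not the safe; the safe belongs to the unlocking event.

(b), (c)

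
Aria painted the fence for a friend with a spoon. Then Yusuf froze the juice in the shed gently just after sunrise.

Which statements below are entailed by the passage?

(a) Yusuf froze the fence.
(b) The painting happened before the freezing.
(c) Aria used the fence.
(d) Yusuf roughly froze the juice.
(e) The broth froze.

(b)

(a) Not entailed — Yusuf froze the juice, not the fence; the fence belongs to the painting event.
(b) Entailed — the narrative places the painting before the freezing.
(c) Not entailed — the fence is the patient, not an instrument — Aria used a spoon.
(d) Not entailed — 'roughly' adds a manner not in (and inconsistent with) the original.
(e) Not entailed — the juice is what froze, not the broth.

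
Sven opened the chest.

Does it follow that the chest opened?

yes

'Sven opened the chest' is the causative; it entails the inchoative 'the chest opened'.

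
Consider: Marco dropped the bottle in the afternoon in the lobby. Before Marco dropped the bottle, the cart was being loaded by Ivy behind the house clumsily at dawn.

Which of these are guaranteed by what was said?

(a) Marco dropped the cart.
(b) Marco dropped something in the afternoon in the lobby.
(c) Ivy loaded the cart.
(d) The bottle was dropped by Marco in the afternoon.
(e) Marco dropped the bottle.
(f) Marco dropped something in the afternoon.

(b), (d), (e), (f)

(a) Not entailed — Marco dropped the bottle, not the cart; the cart belongs to the loading event.
(b) Entailed — this follows by dropping conjuncts from the dropping event's description.
(c) Not entailed — 'was loading' is progressive on an accomplishment; it does not entail the completed 'loaded'.
(d) Entailed — the original entails any weakening of itself; this just drops 'in the lobby'.
(e) Entailed — dropping 'in the afternoon', 'in the lobby' leaves a sub-description the original still satisfies.
(f) Entailed — dropping 'in the lobby' and generalizing the patient leaves a sub-description the original still satisfies.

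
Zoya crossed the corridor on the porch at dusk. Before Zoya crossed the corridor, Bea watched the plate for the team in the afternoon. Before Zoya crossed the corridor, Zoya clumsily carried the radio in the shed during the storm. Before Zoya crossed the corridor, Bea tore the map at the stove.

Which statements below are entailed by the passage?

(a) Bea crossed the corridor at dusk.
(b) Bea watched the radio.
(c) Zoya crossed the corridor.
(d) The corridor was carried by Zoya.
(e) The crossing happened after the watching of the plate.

(c), (e)

(a) Not entailed — the passage has Zoya crossing the corridor, not Bea.
(b) Not entailed — Bea watched the plate, not the radio; the radio belongs to the carrying event.
(c) Entailed — this follows by dropping conjuncts from the crossing event's description.
(d) Not entailed — Zoya carried the radio, not the corridor; the corridor belongs to the crossing event.
(e) Entailed — the narrative places the watching before the crossing.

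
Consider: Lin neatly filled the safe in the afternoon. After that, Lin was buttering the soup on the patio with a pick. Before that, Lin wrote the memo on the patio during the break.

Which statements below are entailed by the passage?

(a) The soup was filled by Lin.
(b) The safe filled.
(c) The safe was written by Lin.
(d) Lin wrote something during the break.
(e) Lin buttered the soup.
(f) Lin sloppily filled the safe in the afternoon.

(a) Not entailed — Lin filled the safe, not the soup; the soup belongs to the buttering event.
(b) Entailed — 'Lin filled the safe' is causative; it entails the inchoative 'the safe filled'.
(c) Not entailed — Lin wrote the memo, not the safe; the safe belongs to the filling event.
(d) Entailed — the original entails any weakening of itself; this just drops 'on the patio' and generalizes the patient.
(e) Not entailed — 'was buttering' is progressive on an accomplishment; it does not entail the completed 'buttered'.
(f) Not entailed — 'sloppily' adds a manner not in (and inconsistent with) the original.

(b), (d)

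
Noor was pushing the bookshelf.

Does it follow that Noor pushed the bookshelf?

yes

'push' is atelic; if Noor was pushing the bookshelf, then Noor pushed the bookshelf (for some time).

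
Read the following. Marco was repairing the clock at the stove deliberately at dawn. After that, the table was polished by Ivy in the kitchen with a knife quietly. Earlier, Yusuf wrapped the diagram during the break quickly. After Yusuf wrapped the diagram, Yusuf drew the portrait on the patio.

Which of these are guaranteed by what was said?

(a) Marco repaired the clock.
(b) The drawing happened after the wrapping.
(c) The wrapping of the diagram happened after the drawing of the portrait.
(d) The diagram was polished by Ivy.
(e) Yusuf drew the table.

(a) Not entailed — 'was repairing' is progressive on an accomplishment; it does not entail the completed 'repaired'.
(b) Entailed — the narrative places the wrapping before the drawing.
(c) Not entailed — the narrative places the wrapping before the drawing, not after.
(d) Not entailed — Ivy polished the table, not the diagram; the diagram belongs to the wrapping event.
(e) Not entailed — Yusuf drew the portrait, not the table; the table belongs to the polishing event.

(b)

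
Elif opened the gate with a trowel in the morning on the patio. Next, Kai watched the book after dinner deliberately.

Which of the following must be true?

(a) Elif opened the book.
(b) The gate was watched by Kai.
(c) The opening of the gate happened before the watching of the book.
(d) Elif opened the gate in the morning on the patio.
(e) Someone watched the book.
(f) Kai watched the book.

(c), (d), (e), (f)

(a) Not entailed — Elif opened the gate, not the book; the book belongs to the watching event.
(b) Not entailed — Kai watched the book, not the gate; the gate belongs to the opening event.
(c) Entailed — the narrative places the opening before the watching.
(d) Entailed — this follows by dropping conjuncts from the opening event's description.
(e) Entailed — dropping 'after dinner', 'deliberately' and generalizing the agent leaves a sub-description the original still satisfies.
(f) Entailed — the original entails any weakening of itself; this just drops 'after dinner', 'deliberately'.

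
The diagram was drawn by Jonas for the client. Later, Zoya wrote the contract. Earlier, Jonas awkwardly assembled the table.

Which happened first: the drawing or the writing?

the drawing

The connectives place the drawing before the writing.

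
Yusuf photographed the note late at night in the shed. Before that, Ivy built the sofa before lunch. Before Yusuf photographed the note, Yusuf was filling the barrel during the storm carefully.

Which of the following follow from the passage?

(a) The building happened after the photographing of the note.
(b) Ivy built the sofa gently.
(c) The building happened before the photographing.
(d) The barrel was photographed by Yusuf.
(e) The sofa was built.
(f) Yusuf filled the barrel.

(a) Not entailed — the narrative places the building before the photographing, not after.
(b) Not entailed — 'gently' adds information not in the original event.
(c) Entailed — the narrative places the building before the photographing.
(d) Not entailed — Yusuf photographed the note, not the barrel; the barrel belongs to the filling event.
(e) Entailed — dropping 'before lunch' and generalizing the agent leaves a sub-description the original still satisfies.
(f) Not entailed — 'was filling' is progressive on an accomplishment; it does not entail the completed 'filled'.

(c), (e)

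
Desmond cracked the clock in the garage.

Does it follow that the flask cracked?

Nothing is said about any flask; only the clock is affected.

no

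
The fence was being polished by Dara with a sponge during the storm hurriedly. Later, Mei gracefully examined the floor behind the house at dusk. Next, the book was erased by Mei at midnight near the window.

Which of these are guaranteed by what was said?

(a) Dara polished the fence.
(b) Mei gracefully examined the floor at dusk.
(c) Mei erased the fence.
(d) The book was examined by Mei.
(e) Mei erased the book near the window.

(a), (b), (e)

(a) Entailed — 'polish' is an activity; 'was polishing' entails that some polishing happened, so 'polished' holds.
(b) Entailed — dropping 'behind the house' leaves a sub-description the original still satisfies.
(c) Not entailed — Mei erased the book, not the fence; the fence belongs to the polishing event.
(d) Not entailed — Mei examined the floor, not the book; the book belongs to the erasing event.
(e) Entailed — this follows by dropping conjuncts from the erasing event's description.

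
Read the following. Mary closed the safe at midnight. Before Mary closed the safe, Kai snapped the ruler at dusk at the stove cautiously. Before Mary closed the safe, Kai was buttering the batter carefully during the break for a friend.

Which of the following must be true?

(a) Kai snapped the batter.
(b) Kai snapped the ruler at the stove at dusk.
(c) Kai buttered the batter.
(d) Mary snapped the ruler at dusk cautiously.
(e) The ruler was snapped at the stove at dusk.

(a) Not entailed — Kai snapped the ruler, not the batter; the batter belongs to the buttering event.
(b) Entailed — this follows by dropping conjuncts from the snapping event's description.
(c) Not entailed — 'was buttering' is progressive on an accomplishment; it does not entail the completed 'buttered'.
(d) Not entailed — the passage has Kai snapping the ruler, not Mary.
(e) Entailed — the original entails any weakening of itself; this just drops 'cautiously' and generalizes the agent.

(b), (e)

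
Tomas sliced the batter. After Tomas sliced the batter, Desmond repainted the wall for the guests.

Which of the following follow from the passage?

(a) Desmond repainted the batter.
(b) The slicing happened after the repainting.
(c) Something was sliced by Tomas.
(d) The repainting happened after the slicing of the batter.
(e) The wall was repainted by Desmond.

(c), (d), (e)

(a) Not entailed — Desmond repainted the wall, not the batter; the batter belongs to the slicing event.
(b) Not entailed — the narrative places the slicing before the repainting, not after.
(c) Entailed — this follows by dropping conjuncts from the slicing event's description.
(d) Entailed — the narrative places the slicing before the repainting.
(e) Entailed — this follows by dropping conjuncts from the repainting event's description.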